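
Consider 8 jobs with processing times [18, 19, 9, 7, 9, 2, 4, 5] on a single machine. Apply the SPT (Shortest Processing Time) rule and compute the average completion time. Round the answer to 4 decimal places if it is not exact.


Sort jobs by processing time (SPT order): [2, 4, 5, 7, 9, 9, 18, 19]
Compute completion times sequentially:
  Job 1: processing = 2, completes at 2
  Job 2: processing = 4, completes at 6
  Job 3: processing = 5, completes at 11
  Job 4: processing = 7, completes at 18
  Job 5: processing = 9, completes at 27
  Job 6: processing = 9, completes at 36
  Job 7: processing = 18, completes at 54
  Job 8: processing = 19, completes at 73
Sum of completion times = 227
Average completion time = 227/8 = 28.375

28.375


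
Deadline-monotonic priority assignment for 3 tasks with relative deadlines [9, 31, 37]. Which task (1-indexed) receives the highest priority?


Sort tasks by relative deadline (ascending):
  Task 1: deadline = 9
  Task 2: deadline = 31
  Task 3: deadline = 37
Priority order (highest first): [1, 2, 3]
Highest priority task = 1

1


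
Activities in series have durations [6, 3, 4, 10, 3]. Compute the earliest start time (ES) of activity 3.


Activity 3 starts after activities 1 through 2 complete.
Predecessor durations: [6, 3]
ES = 6 + 3 = 9

9


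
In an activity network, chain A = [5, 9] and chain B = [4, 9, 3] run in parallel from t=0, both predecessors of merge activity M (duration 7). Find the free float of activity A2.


ES(A2) = sum of predecessors on chain A = 5
EF(A2) = ES + duration = 5 + 9 = 14
Successor of A2 is M. ES(M) = max(sum(A), sum(B)) = max(14, 16) = 16
Free float = ES(successor) - EF(current) = 16 - 14 = 2

2


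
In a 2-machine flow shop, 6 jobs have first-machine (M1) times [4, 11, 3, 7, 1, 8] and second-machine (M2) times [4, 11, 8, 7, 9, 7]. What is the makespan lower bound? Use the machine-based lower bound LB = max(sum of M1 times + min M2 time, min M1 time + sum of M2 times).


LB1 = sum(M1 times) + min(M2 times) = 34 + 4 = 38
LB2 = min(M1 times) + sum(M2 times) = 1 + 46 = 47
Lower bound = max(LB1, LB2) = max(38, 47) = 47

47


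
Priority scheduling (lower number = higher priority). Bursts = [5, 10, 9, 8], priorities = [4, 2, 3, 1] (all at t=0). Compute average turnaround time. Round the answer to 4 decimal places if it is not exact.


Sort by priority (ascending = highest first):
Order: [(1, 8), (2, 10), (3, 9), (4, 5)]
Completion times:
  Priority 1, burst=8, C=8
  Priority 2, burst=10, C=18
  Priority 3, burst=9, C=27
  Priority 4, burst=5, C=32
Average turnaround = 85/4 = 21.25

21.25


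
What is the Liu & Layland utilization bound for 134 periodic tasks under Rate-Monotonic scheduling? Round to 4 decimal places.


Compute 2^(1/134) = 1.0051861419
Subtract 1: 1.0051861419 - 1 = 0.0051861419
Multiply by n: 134 * 0.0051861419 = 0.6949430146
Round to 4 dp: 0.6949

0.6949


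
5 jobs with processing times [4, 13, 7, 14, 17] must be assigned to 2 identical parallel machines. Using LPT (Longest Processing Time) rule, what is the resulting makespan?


Sort jobs in decreasing order (LPT): [17, 14, 13, 7, 4]
Assign each job to the least loaded machine:
  Machine 1: jobs [17, 7, 4], load = 28
  Machine 2: jobs [14, 13], load = 27
Makespan = max load = 28

28


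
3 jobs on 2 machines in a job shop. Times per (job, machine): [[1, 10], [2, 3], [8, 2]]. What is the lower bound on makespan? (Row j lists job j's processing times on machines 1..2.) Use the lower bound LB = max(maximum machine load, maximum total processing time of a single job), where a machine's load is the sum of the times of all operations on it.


Machine loads:
  Machine 1: 1 + 2 + 8 = 11
  Machine 2: 10 + 3 + 2 = 15
Max machine load = 15
Job totals:
  Job 1: 11
  Job 2: 5
  Job 3: 10
Max job total = 11
Lower bound = max(15, 11) = 15

15


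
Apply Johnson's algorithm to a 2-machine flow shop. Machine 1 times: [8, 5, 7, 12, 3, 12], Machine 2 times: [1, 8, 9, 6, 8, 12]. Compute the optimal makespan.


Apply Johnson's rule:
  Group 1 (a <= b): [(5, 3, 8), (2, 5, 8), (3, 7, 9), (6, 12, 12)]
  Group 2 (a > b): [(4, 12, 6), (1, 8, 1)]
Optimal job order: [5, 2, 3, 6, 4, 1]
Schedule:
  Job 5: M1 done at 3, M2 done at 11
  Job 2: M1 done at 8, M2 done at 19
  Job 3: M1 done at 15, M2 done at 28
  Job 6: M1 done at 27, M2 done at 40
  Job 4: M1 done at 39, M2 done at 46
  Job 1: M1 done at 47, M2 done at 48
Makespan = 48

48


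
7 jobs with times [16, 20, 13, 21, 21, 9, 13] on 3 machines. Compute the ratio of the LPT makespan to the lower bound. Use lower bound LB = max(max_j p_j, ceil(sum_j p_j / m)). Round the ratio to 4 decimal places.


LPT order: [21, 21, 20, 16, 13, 13, 9]
Machine loads after assignment: [43, 34, 36]
LPT makespan = 43
Lower bound = max(max_job, ceil(total/3)) = max(21, 38) = 38
Ratio = 43 / 38 = 1.1316

1.1316


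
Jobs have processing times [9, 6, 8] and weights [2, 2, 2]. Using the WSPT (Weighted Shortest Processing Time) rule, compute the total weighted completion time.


Compute p/w ratios and sort ascending (WSPT): [(6, 2), (8, 2), (9, 2)]
Compute weighted completion times:
  Job (p=6,w=2): C=6, w*C=2*6=12
  Job (p=8,w=2): C=14, w*C=2*14=28
  Job (p=9,w=2): C=23, w*C=2*23=46
Total weighted completion time = 86

86


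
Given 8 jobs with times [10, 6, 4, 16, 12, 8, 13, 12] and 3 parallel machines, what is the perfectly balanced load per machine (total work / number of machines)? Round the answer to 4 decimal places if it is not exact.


Total processing time = 10 + 6 + 4 + 16 + 12 + 8 + 13 + 12 = 81
Number of machines = 3
Ideal balanced load = 81 / 3 = 27.0

27.0


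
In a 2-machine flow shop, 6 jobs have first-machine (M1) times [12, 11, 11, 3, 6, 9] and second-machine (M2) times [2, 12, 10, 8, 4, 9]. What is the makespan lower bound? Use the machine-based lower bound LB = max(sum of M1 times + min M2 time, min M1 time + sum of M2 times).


LB1 = sum(M1 times) + min(M2 times) = 52 + 2 = 54
LB2 = min(M1 times) + sum(M2 times) = 3 + 45 = 48
Lower bound = max(LB1, LB2) = max(54, 48) = 54

54


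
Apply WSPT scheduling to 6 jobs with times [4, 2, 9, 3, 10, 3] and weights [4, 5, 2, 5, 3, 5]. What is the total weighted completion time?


Compute p/w ratios and sort ascending (WSPT): [(2, 5), (3, 5), (3, 5), (4, 4), (10, 3), (9, 2)]
Compute weighted completion times:
  Job (p=2,w=5): C=2, w*C=5*2=10
  Job (p=3,w=5): C=5, w*C=5*5=25
  Job (p=3,w=5): C=8, w*C=5*8=40
  Job (p=4,w=4): C=12, w*C=4*12=48
  Job (p=10,w=3): C=22, w*C=3*22=66
  Job (p=9,w=2): C=31, w*C=2*31=62
Total weighted completion time = 251

251


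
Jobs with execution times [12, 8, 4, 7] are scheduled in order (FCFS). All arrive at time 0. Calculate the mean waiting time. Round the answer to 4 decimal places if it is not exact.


FCFS order (as given): [12, 8, 4, 7]
Waiting times:
  Job 1: wait = 0
  Job 2: wait = 12
  Job 3: wait = 20
  Job 4: wait = 24
Sum of waiting times = 56
Average waiting time = 56/4 = 14.0

14.0


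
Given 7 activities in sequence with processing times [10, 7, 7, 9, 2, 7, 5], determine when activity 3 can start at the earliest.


Activity 3 starts after activities 1 through 2 complete.
Predecessor durations: [10, 7]
ES = 10 + 7 = 17

17


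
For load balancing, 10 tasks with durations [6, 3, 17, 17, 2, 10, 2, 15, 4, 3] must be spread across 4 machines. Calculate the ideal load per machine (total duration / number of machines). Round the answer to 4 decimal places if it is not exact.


Total processing time = 6 + 3 + 17 + 17 + 2 + 10 + 2 + 15 + 4 + 3 = 79
Number of machines = 4
Ideal balanced load = 79 / 4 = 19.75

19.75


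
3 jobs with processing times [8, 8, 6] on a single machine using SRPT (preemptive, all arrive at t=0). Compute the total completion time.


Since all jobs arrive at t=0, SRPT equals SPT ordering.
SPT order: [6, 8, 8]
Completion times:
  Job 1: p=6, C=6
  Job 2: p=8, C=14
  Job 3: p=8, C=22
Total completion time = 6 + 14 + 22 = 42

42


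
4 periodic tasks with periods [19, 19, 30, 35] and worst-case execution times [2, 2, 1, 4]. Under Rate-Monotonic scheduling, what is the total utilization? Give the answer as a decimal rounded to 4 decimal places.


Compute individual utilizations (exact fractions):
  Task 1: C/T = 2/19 (approx. 0.1053)
  Task 2: C/T = 2/19 (approx. 0.1053)
  Task 3: C/T = 1/30 (approx. 0.0333)
  Task 4: C/T = 4/35 (approx. 0.1143)
Total utilization U = 2/19 + 2/19 + 1/30 + 4/35 = 1429/3990
Rounded to 4 decimal places: U = 0.3581
RM (Liu & Layland) bound for 4 tasks = 0.756828; compare with U = 1429/3990 (approx. 0.358145)
U <= bound, so schedulable by RM sufficient condition.

0.3581


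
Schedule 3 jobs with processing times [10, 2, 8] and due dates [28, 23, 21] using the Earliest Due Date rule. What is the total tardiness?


Sort by due date (EDD order): [(8, 21), (2, 23), (10, 28)]
Compute completion times and tardiness:
  Job 1: p=8, d=21, C=8, tardiness=max(0,8-21)=0
  Job 2: p=2, d=23, C=10, tardiness=max(0,10-23)=0
  Job 3: p=10, d=28, C=20, tardiness=max(0,20-28)=0
Total tardiness = 0

0


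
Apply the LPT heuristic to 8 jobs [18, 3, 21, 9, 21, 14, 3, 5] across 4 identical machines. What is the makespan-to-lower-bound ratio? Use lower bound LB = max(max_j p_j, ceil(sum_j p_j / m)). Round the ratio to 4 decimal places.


LPT order: [21, 21, 18, 14, 9, 5, 3, 3]
Machine loads after assignment: [24, 24, 23, 23]
LPT makespan = 24
Lower bound = max(max_job, ceil(total/4)) = max(21, 24) = 24
Ratio = 24 / 24 = 1.0

1.0


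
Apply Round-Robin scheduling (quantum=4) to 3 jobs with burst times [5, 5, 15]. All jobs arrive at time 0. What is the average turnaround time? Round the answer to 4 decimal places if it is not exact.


Time quantum = 4
Execution trace:
  J1 runs 4 units, time = 4
  J2 runs 4 units, time = 8
  J3 runs 4 units, time = 12
  J1 runs 1 units, time = 13
  J2 runs 1 units, time = 14
  J3 runs 4 units, time = 18
  J3 runs 4 units, time = 22
  J3 runs 3 units, time = 25
Finish times: [13, 14, 25]
Average turnaround = 52/3 = 17.3333

17.3333


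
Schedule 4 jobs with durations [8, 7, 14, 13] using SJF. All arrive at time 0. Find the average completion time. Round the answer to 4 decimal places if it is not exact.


SJF order (ascending): [7, 8, 13, 14]
Completion times:
  Job 1: burst=7, C=7
  Job 2: burst=8, C=15
  Job 3: burst=13, C=28
  Job 4: burst=14, C=42
Average completion = 92/4 = 23.0

23.0


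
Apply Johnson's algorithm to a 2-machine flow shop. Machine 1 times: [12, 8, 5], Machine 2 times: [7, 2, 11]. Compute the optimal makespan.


Apply Johnson's rule:
  Group 1 (a <= b): [(3, 5, 11)]
  Group 2 (a > b): [(1, 12, 7), (2, 8, 2)]
Optimal job order: [3, 1, 2]
Schedule:
  Job 3: M1 done at 5, M2 done at 16
  Job 1: M1 done at 17, M2 done at 24
  Job 2: M1 done at 25, M2 done at 27
Makespan = 27

27


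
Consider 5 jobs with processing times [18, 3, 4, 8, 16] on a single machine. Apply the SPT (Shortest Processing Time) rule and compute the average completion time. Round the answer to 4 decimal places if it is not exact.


Sort jobs by processing time (SPT order): [3, 4, 8, 16, 18]
Compute completion times sequentially:
  Job 1: processing = 3, completes at 3
  Job 2: processing = 4, completes at 7
  Job 3: processing = 8, completes at 15
  Job 4: processing = 16, completes at 31
  Job 5: processing = 18, completes at 49
Sum of completion times = 105
Average completion time = 105/5 = 21.0

21.0


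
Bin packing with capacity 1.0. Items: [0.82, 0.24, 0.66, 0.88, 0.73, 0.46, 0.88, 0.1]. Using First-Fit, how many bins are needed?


Place items sequentially using First-Fit:
  Item 0.82 -> new Bin 1
  Item 0.24 -> new Bin 2
  Item 0.66 -> Bin 2 (now 0.9)
  Item 0.88 -> new Bin 3
  Item 0.73 -> new Bin 4
  Item 0.46 -> new Bin 5
  Item 0.88 -> new Bin 6
  Item 0.1 -> Bin 1 (now 0.92)
Total bins used = 6

6


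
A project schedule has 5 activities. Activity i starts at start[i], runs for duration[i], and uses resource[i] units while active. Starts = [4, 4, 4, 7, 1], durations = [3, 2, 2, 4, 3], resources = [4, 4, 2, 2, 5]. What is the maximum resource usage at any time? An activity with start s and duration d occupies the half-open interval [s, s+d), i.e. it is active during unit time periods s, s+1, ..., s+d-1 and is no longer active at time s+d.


Each activity i is active on [start_i, start_i + duration_i).
Compute total resource usage per time slot:
  t=0: active resources = [], total = 0
  t=1: active resources = [5], total = 5
  t=2: active resources = [5], total = 5
  t=3: active resources = [5], total = 5
  t=4: active resources = [4, 4, 2], total = 10
  t=5: active resources = [4, 4, 2], total = 10
  t=6: active resources = [4], total = 4
  t=7: active resources = [2], total = 2
  t=8: active resources = [2], total = 2
  t=9: active resources = [2], total = 2
  t=10: active resources = [2], total = 2
Peak resource demand = 10

10


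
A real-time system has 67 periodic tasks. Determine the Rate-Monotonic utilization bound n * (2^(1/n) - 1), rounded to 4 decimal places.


Compute 2^(1/67) = 1.0103991798
Subtract 1: 1.0103991798 - 1 = 0.0103991798
Multiply by n: 67 * 0.0103991798 = 0.6967450466
Round to 4 dp: 0.6967

0.6967


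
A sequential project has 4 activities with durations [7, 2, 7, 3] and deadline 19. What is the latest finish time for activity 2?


LF(activity 2) = deadline - sum of successor durations
Successors: activities 3 through 4 with durations [7, 3]
Sum of successor durations = 10
LF = 19 - 10 = 9

9


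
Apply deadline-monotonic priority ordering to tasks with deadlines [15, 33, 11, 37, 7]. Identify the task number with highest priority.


Sort tasks by relative deadline (ascending):
  Task 5: deadline = 7
  Task 3: deadline = 11
  Task 1: deadline = 15
  Task 2: deadline = 33
  Task 4: deadline = 37
Priority order (highest first): [5, 3, 1, 2, 4]
Highest priority task = 5

5


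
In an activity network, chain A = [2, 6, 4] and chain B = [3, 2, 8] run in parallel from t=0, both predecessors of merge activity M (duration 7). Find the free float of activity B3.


ES(B3) = sum of predecessors on chain B = 5
EF(B3) = ES + duration = 5 + 8 = 13
Successor of B3 is M. ES(M) = max(sum(A), sum(B)) = max(12, 13) = 13
Free float = ES(successor) - EF(current) = 13 - 13 = 0

0


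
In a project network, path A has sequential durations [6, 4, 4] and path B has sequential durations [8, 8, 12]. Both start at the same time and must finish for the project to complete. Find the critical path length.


Path A total = 6 + 4 + 4 = 14
Path B total = 8 + 8 + 12 = 28
Critical path = longest path = max(14, 28) = 28

28


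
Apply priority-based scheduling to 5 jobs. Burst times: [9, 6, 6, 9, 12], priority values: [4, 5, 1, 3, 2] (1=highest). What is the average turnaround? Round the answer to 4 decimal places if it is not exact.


Sort by priority (ascending = highest first):
Order: [(1, 6), (2, 12), (3, 9), (4, 9), (5, 6)]
Completion times:
  Priority 1, burst=6, C=6
  Priority 2, burst=12, C=18
  Priority 3, burst=9, C=27
  Priority 4, burst=9, C=36
  Priority 5, burst=6, C=42
Average turnaround = 129/5 = 25.8

25.8


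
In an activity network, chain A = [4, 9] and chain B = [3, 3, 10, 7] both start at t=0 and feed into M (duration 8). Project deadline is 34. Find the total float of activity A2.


Forward pass: ES(A2) = sum of predecessors on chain A = 4
EF = ES + duration = 4 + 9 = 13
Backward pass: LF(M) = deadline = 34; LS(M) = 34 - 8 = 26
LF(A2) = LS(M) - sum(successors on chain A) = 26 - 0 = 26
LS = LF - duration = 26 - 9 = 17
Total float = LS - ES = 17 - 4 = 13

13


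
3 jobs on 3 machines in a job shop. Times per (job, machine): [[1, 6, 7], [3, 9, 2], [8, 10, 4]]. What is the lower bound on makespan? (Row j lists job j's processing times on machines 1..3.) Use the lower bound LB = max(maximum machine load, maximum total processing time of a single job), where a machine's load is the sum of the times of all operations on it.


Machine loads:
  Machine 1: 1 + 3 + 8 = 12
  Machine 2: 6 + 9 + 10 = 25
  Machine 3: 7 + 2 + 4 = 13
Max machine load = 25
Job totals:
  Job 1: 14
  Job 2: 14
  Job 3: 22
Max job total = 22
Lower bound = max(25, 22) = 25

25


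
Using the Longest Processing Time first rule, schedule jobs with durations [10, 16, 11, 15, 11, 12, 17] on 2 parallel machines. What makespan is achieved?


Sort jobs in decreasing order (LPT): [17, 16, 15, 12, 11, 11, 10]
Assign each job to the least loaded machine:
  Machine 1: jobs [17, 12, 11, 10], load = 50
  Machine 2: jobs [16, 15, 11], load = 42
Makespan = max load = 50

50


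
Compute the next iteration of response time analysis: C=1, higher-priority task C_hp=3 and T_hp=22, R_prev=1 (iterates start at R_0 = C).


R_next = C + ceil(R_prev / T_hp) * C_hp
ceil(1 / 22) = ceil(0.0455) = 1
Interference = 1 * 3 = 3
R_next = 1 + 3 = 4

4


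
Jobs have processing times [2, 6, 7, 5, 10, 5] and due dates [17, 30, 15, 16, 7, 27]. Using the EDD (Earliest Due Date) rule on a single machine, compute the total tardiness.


Sort by due date (EDD order): [(10, 7), (7, 15), (5, 16), (2, 17), (5, 27), (6, 30)]
Compute completion times and tardiness:
  Job 1: p=10, d=7, C=10, tardiness=max(0,10-7)=3
  Job 2: p=7, d=15, C=17, tardiness=max(0,17-15)=2
  Job 3: p=5, d=16, C=22, tardiness=max(0,22-16)=6
  Job 4: p=2, d=17, C=24, tardiness=max(0,24-17)=7
  Job 5: p=5, d=27, C=29, tardiness=max(0,29-27)=2
  Job 6: p=6, d=30, C=35, tardiness=max(0,35-30)=5
Total tardiness = 25

25


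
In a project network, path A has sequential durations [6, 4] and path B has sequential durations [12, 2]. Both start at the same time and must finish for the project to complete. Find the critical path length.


Path A total = 6 + 4 = 10
Path B total = 12 + 2 = 14
Critical path = longest path = max(10, 14) = 14

14


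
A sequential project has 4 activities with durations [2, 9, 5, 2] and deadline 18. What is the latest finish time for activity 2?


LF(activity 2) = deadline - sum of successor durations
Successors: activities 3 through 4 with durations [5, 2]
Sum of successor durations = 7
LF = 18 - 7 = 11

11


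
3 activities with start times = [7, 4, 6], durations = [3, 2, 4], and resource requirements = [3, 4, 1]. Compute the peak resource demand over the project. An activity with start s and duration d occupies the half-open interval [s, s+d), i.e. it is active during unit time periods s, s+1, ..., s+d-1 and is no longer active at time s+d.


Each activity i is active on [start_i, start_i + duration_i).
Compute total resource usage per time slot:
  t=0: active resources = [], total = 0
  t=1: active resources = [], total = 0
  t=2: active resources = [], total = 0
  t=3: active resources = [], total = 0
  t=4: active resources = [4], total = 4
  t=5: active resources = [4], total = 4
  t=6: active resources = [1], total = 1
  t=7: active resources = [3, 1], total = 4
  t=8: active resources = [3, 1], total = 4
  t=9: active resources = [3, 1], total = 4
Peak resource demand = 4

4


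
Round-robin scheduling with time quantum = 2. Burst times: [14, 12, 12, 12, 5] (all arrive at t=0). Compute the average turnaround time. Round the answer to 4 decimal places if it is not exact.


Time quantum = 2
Execution trace:
  J1 runs 2 units, time = 2
  J2 runs 2 units, time = 4
  J3 runs 2 units, time = 6
  J4 runs 2 units, time = 8
  J5 runs 2 units, time = 10
  J1 runs 2 units, time = 12
  J2 runs 2 units, time = 14
  J3 runs 2 units, time = 16
  J4 runs 2 units, time = 18
  J5 runs 2 units, time = 20
  J1 runs 2 units, time = 22
  J2 runs 2 units, time = 24
  J3 runs 2 units, time = 26
  J4 runs 2 units, time = 28
  J5 runs 1 units, time = 29
  J1 runs 2 units, time = 31
  J2 runs 2 units, time = 33
  J3 runs 2 units, time = 35
  J4 runs 2 units, time = 37
  J1 runs 2 units, time = 39
  J2 runs 2 units, time = 41
  J3 runs 2 units, time = 43
  J4 runs 2 units, time = 45
  J1 runs 2 units, time = 47
  J2 runs 2 units, time = 49
  J3 runs 2 units, time = 51
  J4 runs 2 units, time = 53
  J1 runs 2 units, time = 55
Finish times: [55, 49, 51, 53, 29]
Average turnaround = 237/5 = 47.4

47.4


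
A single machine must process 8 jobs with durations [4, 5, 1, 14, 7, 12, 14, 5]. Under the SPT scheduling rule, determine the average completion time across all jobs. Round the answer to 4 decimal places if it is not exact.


Sort jobs by processing time (SPT order): [1, 4, 5, 5, 7, 12, 14, 14]
Compute completion times sequentially:
  Job 1: processing = 1, completes at 1
  Job 2: processing = 4, completes at 5
  Job 3: processing = 5, completes at 10
  Job 4: processing = 5, completes at 15
  Job 5: processing = 7, completes at 22
  Job 6: processing = 12, completes at 34
  Job 7: processing = 14, completes at 48
  Job 8: processing = 14, completes at 62
Sum of completion times = 197
Average completion time = 197/8 = 24.625

24.625


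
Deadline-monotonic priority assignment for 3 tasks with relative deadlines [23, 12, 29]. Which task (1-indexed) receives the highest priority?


Sort tasks by relative deadline (ascending):
  Task 2: deadline = 12
  Task 1: deadline = 23
  Task 3: deadline = 29
Priority order (highest first): [2, 1, 3]
Highest priority task = 2

2


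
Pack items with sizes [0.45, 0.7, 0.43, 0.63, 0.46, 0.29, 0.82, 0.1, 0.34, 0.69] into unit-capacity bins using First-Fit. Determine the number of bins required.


Place items sequentially using First-Fit:
  Item 0.45 -> new Bin 1
  Item 0.7 -> new Bin 2
  Item 0.43 -> Bin 1 (now 0.88)
  Item 0.63 -> new Bin 3
  Item 0.46 -> new Bin 4
  Item 0.29 -> Bin 2 (now 0.99)
  Item 0.82 -> new Bin 5
  Item 0.1 -> Bin 1 (now 0.98)
  Item 0.34 -> Bin 3 (now 0.97)
  Item 0.69 -> new Bin 6
Total bins used = 6

6


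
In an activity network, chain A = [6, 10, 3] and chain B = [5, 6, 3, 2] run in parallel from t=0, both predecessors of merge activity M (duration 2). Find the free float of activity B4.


ES(B4) = sum of predecessors on chain B = 14
EF(B4) = ES + duration = 14 + 2 = 16
Successor of B4 is M. ES(M) = max(sum(A), sum(B)) = max(19, 16) = 19
Free float = ES(successor) - EF(current) = 19 - 16 = 3

3


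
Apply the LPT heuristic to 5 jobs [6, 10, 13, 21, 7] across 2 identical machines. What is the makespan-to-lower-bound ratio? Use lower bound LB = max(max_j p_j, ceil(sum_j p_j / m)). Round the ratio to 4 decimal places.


LPT order: [21, 13, 10, 7, 6]
Machine loads after assignment: [28, 29]
LPT makespan = 29
Lower bound = max(max_job, ceil(total/2)) = max(21, 29) = 29
Ratio = 29 / 29 = 1.0

1.0


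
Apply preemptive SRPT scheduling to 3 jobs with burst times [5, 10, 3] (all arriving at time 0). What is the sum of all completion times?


Since all jobs arrive at t=0, SRPT equals SPT ordering.
SPT order: [3, 5, 10]
Completion times:
  Job 1: p=3, C=3
  Job 2: p=5, C=8
  Job 3: p=10, C=18
Total completion time = 3 + 8 + 18 = 29

29


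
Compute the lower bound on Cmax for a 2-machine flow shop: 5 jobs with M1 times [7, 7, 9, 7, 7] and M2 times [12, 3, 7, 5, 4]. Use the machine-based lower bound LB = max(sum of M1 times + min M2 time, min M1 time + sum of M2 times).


LB1 = sum(M1 times) + min(M2 times) = 37 + 3 = 40
LB2 = min(M1 times) + sum(M2 times) = 7 + 31 = 38
Lower bound = max(LB1, LB2) = max(40, 38) = 40

40


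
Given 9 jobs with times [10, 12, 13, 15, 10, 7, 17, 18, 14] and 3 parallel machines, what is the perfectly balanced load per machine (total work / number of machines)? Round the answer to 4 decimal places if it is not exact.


Total processing time = 10 + 12 + 13 + 15 + 10 + 7 + 17 + 18 + 14 = 116
Number of machines = 3
Ideal balanced load = 116 / 3 = 38.6667

38.6667


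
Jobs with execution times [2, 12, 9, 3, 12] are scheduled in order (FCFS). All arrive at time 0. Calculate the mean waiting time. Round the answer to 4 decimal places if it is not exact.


FCFS order (as given): [2, 12, 9, 3, 12]
Waiting times:
  Job 1: wait = 0
  Job 2: wait = 2
  Job 3: wait = 14
  Job 4: wait = 23
  Job 5: wait = 26
Sum of waiting times = 65
Average waiting time = 65/5 = 13.0

13.0


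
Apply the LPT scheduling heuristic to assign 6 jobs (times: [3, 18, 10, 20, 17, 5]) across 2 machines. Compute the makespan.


Sort jobs in decreasing order (LPT): [20, 18, 17, 10, 5, 3]
Assign each job to the least loaded machine:
  Machine 1: jobs [20, 10, 5, 3], load = 38
  Machine 2: jobs [18, 17], load = 35
Makespan = max load = 38

38


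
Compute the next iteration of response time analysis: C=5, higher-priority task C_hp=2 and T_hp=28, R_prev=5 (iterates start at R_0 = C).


R_next = C + ceil(R_prev / T_hp) * C_hp
ceil(5 / 28) = ceil(0.1786) = 1
Interference = 1 * 2 = 2
R_next = 5 + 2 = 7

7


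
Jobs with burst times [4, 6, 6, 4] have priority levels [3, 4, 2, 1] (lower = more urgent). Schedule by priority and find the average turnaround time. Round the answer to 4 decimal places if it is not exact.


Sort by priority (ascending = highest first):
Order: [(1, 4), (2, 6), (3, 4), (4, 6)]
Completion times:
  Priority 1, burst=4, C=4
  Priority 2, burst=6, C=10
  Priority 3, burst=4, C=14
  Priority 4, burst=6, C=20
Average turnaround = 48/4 = 12.0

12.0


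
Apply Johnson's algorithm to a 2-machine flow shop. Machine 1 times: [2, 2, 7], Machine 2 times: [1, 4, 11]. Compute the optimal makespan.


Apply Johnson's rule:
  Group 1 (a <= b): [(2, 2, 4), (3, 7, 11)]
  Group 2 (a > b): [(1, 2, 1)]
Optimal job order: [2, 3, 1]
Schedule:
  Job 2: M1 done at 2, M2 done at 6
  Job 3: M1 done at 9, M2 done at 20
  Job 1: M1 done at 11, M2 done at 21
Makespan = 21

21


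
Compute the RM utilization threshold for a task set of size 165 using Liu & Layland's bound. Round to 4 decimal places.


Compute 2^(1/165) = 1.0042097281
Subtract 1: 1.0042097281 - 1 = 0.0042097281
Multiply by n: 165 * 0.0042097281 = 0.6946051365
Round to 4 dp: 0.6946

0.6946


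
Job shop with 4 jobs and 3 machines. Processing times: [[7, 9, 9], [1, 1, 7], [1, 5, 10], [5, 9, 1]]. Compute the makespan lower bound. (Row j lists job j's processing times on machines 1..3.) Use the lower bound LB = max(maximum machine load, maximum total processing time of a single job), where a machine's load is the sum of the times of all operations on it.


Machine loads:
  Machine 1: 7 + 1 + 1 + 5 = 14
  Machine 2: 9 + 1 + 5 + 9 = 24
  Machine 3: 9 + 7 + 10 + 1 = 27
Max machine load = 27
Job totals:
  Job 1: 25
  Job 2: 9
  Job 3: 16
  Job 4: 15
Max job total = 25
Lower bound = max(27, 25) = 27

27


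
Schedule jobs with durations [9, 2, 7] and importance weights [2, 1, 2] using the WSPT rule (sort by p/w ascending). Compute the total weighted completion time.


Compute p/w ratios and sort ascending (WSPT): [(2, 1), (7, 2), (9, 2)]
Compute weighted completion times:
  Job (p=2,w=1): C=2, w*C=1*2=2
  Job (p=7,w=2): C=9, w*C=2*9=18
  Job (p=9,w=2): C=18, w*C=2*18=36
Total weighted completion time = 56

56


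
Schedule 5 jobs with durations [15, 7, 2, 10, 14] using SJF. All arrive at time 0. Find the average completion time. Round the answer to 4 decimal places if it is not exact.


SJF order (ascending): [2, 7, 10, 14, 15]
Completion times:
  Job 1: burst=2, C=2
  Job 2: burst=7, C=9
  Job 3: burst=10, C=19
  Job 4: burst=14, C=33
  Job 5: burst=15, C=48
Average completion = 111/5 = 22.2

22.2


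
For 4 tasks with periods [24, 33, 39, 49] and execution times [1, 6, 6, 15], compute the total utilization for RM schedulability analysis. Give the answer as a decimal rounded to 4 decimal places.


Compute individual utilizations (exact fractions):
  Task 1: C/T = 1/24 (approx. 0.0417)
  Task 2: C/T = 6/33 = 2/11 (approx. 0.1818)
  Task 3: C/T = 6/39 = 2/13 (approx. 0.1538)
  Task 4: C/T = 15/49 (approx. 0.3061)
Total utilization U = 1/24 + 2/11 + 2/13 + 15/49 = 114935/168168
Rounded to 4 decimal places: U = 0.6835
RM (Liu & Layland) bound for 4 tasks = 0.756828; compare with U = 114935/168168 (approx. 0.683453)
U <= bound, so schedulable by RM sufficient condition.

0.6835


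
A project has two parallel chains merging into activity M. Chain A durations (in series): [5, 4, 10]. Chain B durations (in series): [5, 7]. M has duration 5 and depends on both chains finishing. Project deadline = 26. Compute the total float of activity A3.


Forward pass: ES(A3) = sum of predecessors on chain A = 9
EF = ES + duration = 9 + 10 = 19
Backward pass: LF(M) = deadline = 26; LS(M) = 26 - 5 = 21
LF(A3) = LS(M) - sum(successors on chain A) = 21 - 0 = 21
LS = LF - duration = 21 - 10 = 11
Total float = LS - ES = 11 - 9 = 2

2


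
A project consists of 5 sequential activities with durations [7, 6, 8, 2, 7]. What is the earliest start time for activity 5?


Activity 5 starts after activities 1 through 4 complete.
Predecessor durations: [7, 6, 8, 2]
ES = 7 + 6 + 8 + 2 = 23

23


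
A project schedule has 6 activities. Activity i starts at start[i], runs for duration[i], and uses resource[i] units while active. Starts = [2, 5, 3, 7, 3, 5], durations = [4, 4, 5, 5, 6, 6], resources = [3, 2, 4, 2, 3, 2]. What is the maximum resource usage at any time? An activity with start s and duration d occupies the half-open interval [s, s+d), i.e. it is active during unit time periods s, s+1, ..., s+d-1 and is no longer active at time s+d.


Each activity i is active on [start_i, start_i + duration_i).
Compute total resource usage per time slot:
  t=0: active resources = [], total = 0
  t=1: active resources = [], total = 0
  t=2: active resources = [3], total = 3
  t=3: active resources = [3, 4, 3], total = 10
  t=4: active resources = [3, 4, 3], total = 10
  t=5: active resources = [3, 2, 4, 3, 2], total = 14
  t=6: active resources = [2, 4, 3, 2], total = 11
  t=7: active resources = [2, 4, 2, 3, 2], total = 13
  t=8: active resources = [2, 2, 3, 2], total = 9
  t=9: active resources = [2, 2], total = 4
  t=10: active resources = [2, 2], total = 4
  t=11: active resources = [2], total = 2
Peak resource demand = 14

14


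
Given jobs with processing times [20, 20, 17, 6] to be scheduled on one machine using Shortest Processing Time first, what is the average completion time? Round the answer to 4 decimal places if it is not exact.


Sort jobs by processing time (SPT order): [6, 17, 20, 20]
Compute completion times sequentially:
  Job 1: processing = 6, completes at 6
  Job 2: processing = 17, completes at 23
  Job 3: processing = 20, completes at 43
  Job 4: processing = 20, completes at 63
Sum of completion times = 135
Average completion time = 135/4 = 33.75

33.75


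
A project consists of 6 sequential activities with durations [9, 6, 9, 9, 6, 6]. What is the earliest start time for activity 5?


Activity 5 starts after activities 1 through 4 complete.
Predecessor durations: [9, 6, 9, 9]
ES = 9 + 6 + 9 + 9 = 33

33


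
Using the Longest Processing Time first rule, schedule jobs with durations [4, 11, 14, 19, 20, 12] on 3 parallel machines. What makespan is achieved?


Sort jobs in decreasing order (LPT): [20, 19, 14, 12, 11, 4]
Assign each job to the least loaded machine:
  Machine 1: jobs [20, 4], load = 24
  Machine 2: jobs [19, 11], load = 30
  Machine 3: jobs [14, 12], load = 26
Makespan = max load = 30

30


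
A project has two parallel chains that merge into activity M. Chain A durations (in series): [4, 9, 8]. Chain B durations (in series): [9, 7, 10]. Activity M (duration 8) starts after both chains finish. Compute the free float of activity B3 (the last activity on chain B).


ES(B3) = sum of predecessors on chain B = 16
EF(B3) = ES + duration = 16 + 10 = 26
Successor of B3 is M. ES(M) = max(sum(A), sum(B)) = max(21, 26) = 26
Free float = ES(successor) - EF(current) = 26 - 26 = 0

0


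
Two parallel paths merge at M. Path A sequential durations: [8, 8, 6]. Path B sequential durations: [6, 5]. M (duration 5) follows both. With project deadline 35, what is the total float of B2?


Forward pass: ES(B2) = sum of predecessors on chain B = 6
EF = ES + duration = 6 + 5 = 11
Backward pass: LF(M) = deadline = 35; LS(M) = 35 - 5 = 30
LF(B2) = LS(M) - sum(successors on chain B) = 30 - 0 = 30
LS = LF - duration = 30 - 5 = 25
Total float = LS - ES = 25 - 6 = 19

19


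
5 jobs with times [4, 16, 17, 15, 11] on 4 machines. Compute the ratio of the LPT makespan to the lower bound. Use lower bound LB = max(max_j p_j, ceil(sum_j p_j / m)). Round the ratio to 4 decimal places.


LPT order: [17, 16, 15, 11, 4]
Machine loads after assignment: [17, 16, 15, 15]
LPT makespan = 17
Lower bound = max(max_job, ceil(total/4)) = max(17, 16) = 17
Ratio = 17 / 17 = 1.0

1.0


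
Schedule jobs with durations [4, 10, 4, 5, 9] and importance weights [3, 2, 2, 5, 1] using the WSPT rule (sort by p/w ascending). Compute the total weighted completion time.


Compute p/w ratios and sort ascending (WSPT): [(5, 5), (4, 3), (4, 2), (10, 2), (9, 1)]
Compute weighted completion times:
  Job (p=5,w=5): C=5, w*C=5*5=25
  Job (p=4,w=3): C=9, w*C=3*9=27
  Job (p=4,w=2): C=13, w*C=2*13=26
  Job (p=10,w=2): C=23, w*C=2*23=46
  Job (p=9,w=1): C=32, w*C=1*32=32
Total weighted completion time = 156

156


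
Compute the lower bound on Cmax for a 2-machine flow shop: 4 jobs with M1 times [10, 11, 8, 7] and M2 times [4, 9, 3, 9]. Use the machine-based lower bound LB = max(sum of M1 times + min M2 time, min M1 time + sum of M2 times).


LB1 = sum(M1 times) + min(M2 times) = 36 + 3 = 39
LB2 = min(M1 times) + sum(M2 times) = 7 + 25 = 32
Lower bound = max(LB1, LB2) = max(39, 32) = 39

39


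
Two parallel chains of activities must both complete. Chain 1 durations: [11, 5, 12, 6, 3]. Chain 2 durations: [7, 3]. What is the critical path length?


Path A total = 11 + 5 + 12 + 6 + 3 = 37
Path B total = 7 + 3 = 10
Critical path = longest path = max(37, 10) = 37

37


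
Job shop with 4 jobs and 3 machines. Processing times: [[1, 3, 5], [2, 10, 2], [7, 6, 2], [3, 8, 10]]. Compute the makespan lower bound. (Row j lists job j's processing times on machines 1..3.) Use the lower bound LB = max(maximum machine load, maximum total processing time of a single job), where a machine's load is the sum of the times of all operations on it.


Machine loads:
  Machine 1: 1 + 2 + 7 + 3 = 13
  Machine 2: 3 + 10 + 6 + 8 = 27
  Machine 3: 5 + 2 + 2 + 10 = 19
Max machine load = 27
Job totals:
  Job 1: 9
  Job 2: 14
  Job 3: 15
  Job 4: 21
Max job total = 21
Lower bound = max(27, 21) = 27

27


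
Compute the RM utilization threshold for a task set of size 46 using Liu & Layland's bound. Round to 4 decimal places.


Compute 2^(1/46) = 1.0151825180
Subtract 1: 1.0151825180 - 1 = 0.0151825180
Multiply by n: 46 * 0.0151825180 = 0.6983958280
Round to 4 dp: 0.6984

0.6984


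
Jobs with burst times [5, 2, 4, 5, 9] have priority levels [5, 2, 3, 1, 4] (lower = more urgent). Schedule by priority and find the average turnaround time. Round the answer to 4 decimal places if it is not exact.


Sort by priority (ascending = highest first):
Order: [(1, 5), (2, 2), (3, 4), (4, 9), (5, 5)]
Completion times:
  Priority 1, burst=5, C=5
  Priority 2, burst=2, C=7
  Priority 3, burst=4, C=11
  Priority 4, burst=9, C=20
  Priority 5, burst=5, C=25
Average turnaround = 68/5 = 13.6

13.6


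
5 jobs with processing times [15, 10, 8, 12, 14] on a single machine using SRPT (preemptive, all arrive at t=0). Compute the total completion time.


Since all jobs arrive at t=0, SRPT equals SPT ordering.
SPT order: [8, 10, 12, 14, 15]
Completion times:
  Job 1: p=8, C=8
  Job 2: p=10, C=18
  Job 3: p=12, C=30
  Job 4: p=14, C=44
  Job 5: p=15, C=59
Total completion time = 8 + 18 + 30 + 44 + 59 = 159

159


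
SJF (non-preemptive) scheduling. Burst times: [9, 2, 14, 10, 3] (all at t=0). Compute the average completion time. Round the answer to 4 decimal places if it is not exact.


SJF order (ascending): [2, 3, 9, 10, 14]
Completion times:
  Job 1: burst=2, C=2
  Job 2: burst=3, C=5
  Job 3: burst=9, C=14
  Job 4: burst=10, C=24
  Job 5: burst=14, C=38
Average completion = 83/5 = 16.6

16.6


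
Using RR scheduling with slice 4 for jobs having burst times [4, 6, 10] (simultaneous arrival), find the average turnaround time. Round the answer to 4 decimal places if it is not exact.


Time quantum = 4
Execution trace:
  J1 runs 4 units, time = 4
  J2 runs 4 units, time = 8
  J3 runs 4 units, time = 12
  J2 runs 2 units, time = 14
  J3 runs 4 units, time = 18
  J3 runs 2 units, time = 20
Finish times: [4, 14, 20]
Average turnaround = 38/3 = 12.6667

12.6667


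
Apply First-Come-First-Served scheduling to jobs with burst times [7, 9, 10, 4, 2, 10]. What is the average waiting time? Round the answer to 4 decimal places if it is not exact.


FCFS order (as given): [7, 9, 10, 4, 2, 10]
Waiting times:
  Job 1: wait = 0
  Job 2: wait = 7
  Job 3: wait = 16
  Job 4: wait = 26
  Job 5: wait = 30
  Job 6: wait = 32
Sum of waiting times = 111
Average waiting time = 111/6 = 18.5

18.5


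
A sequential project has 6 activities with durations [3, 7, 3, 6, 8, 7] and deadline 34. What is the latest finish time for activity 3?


LF(activity 3) = deadline - sum of successor durations
Successors: activities 4 through 6 with durations [6, 8, 7]
Sum of successor durations = 21
LF = 34 - 21 = 13

13


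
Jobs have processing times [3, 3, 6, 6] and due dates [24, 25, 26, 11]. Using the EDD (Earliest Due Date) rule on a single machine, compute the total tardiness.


Sort by due date (EDD order): [(6, 11), (3, 24), (3, 25), (6, 26)]
Compute completion times and tardiness:
  Job 1: p=6, d=11, C=6, tardiness=max(0,6-11)=0
  Job 2: p=3, d=24, C=9, tardiness=max(0,9-24)=0
  Job 3: p=3, d=25, C=12, tardiness=max(0,12-25)=0
  Job 4: p=6, d=26, C=18, tardiness=max(0,18-26)=0
Total tardiness = 0

0


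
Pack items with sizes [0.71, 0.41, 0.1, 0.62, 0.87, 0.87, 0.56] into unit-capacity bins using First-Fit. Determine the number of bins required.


Place items sequentially using First-Fit:
  Item 0.71 -> new Bin 1
  Item 0.41 -> new Bin 2
  Item 0.1 -> Bin 1 (now 0.81)
  Item 0.62 -> new Bin 3
  Item 0.87 -> new Bin 4
  Item 0.87 -> new Bin 5
  Item 0.56 -> Bin 2 (now 0.97)
Total bins used = 5

5


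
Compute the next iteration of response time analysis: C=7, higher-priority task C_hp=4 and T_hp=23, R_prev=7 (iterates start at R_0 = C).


R_next = C + ceil(R_prev / T_hp) * C_hp
ceil(7 / 23) = ceil(0.3043) = 1
Interference = 1 * 4 = 4
R_next = 7 + 4 = 11

11


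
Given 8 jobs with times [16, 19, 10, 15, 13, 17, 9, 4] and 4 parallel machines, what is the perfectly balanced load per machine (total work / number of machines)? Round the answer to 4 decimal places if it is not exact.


Total processing time = 16 + 19 + 10 + 15 + 13 + 17 + 9 + 4 = 103
Number of machines = 4
Ideal balanced load = 103 / 4 = 25.75

25.75


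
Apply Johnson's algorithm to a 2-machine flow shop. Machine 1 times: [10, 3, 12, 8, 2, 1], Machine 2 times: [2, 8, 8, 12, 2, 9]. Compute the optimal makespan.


Apply Johnson's rule:
  Group 1 (a <= b): [(6, 1, 9), (5, 2, 2), (2, 3, 8), (4, 8, 12)]
  Group 2 (a > b): [(3, 12, 8), (1, 10, 2)]
Optimal job order: [6, 5, 2, 4, 3, 1]
Schedule:
  Job 6: M1 done at 1, M2 done at 10
  Job 5: M1 done at 3, M2 done at 12
  Job 2: M1 done at 6, M2 done at 20
  Job 4: M1 done at 14, M2 done at 32
  Job 3: M1 done at 26, M2 done at 40
  Job 1: M1 done at 36, M2 done at 42
Makespan = 42

42


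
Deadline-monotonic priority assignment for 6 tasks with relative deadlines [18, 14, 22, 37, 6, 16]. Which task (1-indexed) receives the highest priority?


Sort tasks by relative deadline (ascending):
  Task 5: deadline = 6
  Task 2: deadline = 14
  Task 6: deadline = 16
  Task 1: deadline = 18
  Task 3: deadline = 22
  Task 4: deadline = 37
Priority order (highest first): [5, 2, 6, 1, 3, 4]
Highest priority task = 5

5


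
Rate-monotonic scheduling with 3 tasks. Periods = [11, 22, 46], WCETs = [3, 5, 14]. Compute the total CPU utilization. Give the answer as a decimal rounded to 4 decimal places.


Compute individual utilizations (exact fractions):
  Task 1: C/T = 3/11 (approx. 0.2727)
  Task 2: C/T = 5/22 (approx. 0.2273)
  Task 3: C/T = 14/46 = 7/23 (approx. 0.3043)
Total utilization U = 3/11 + 5/22 + 7/23 = 37/46
Rounded to 4 decimal places: U = 0.8043
RM (Liu & Layland) bound for 3 tasks = 0.779763; compare with U = 37/46 (approx. 0.804348)
bound < U <= 1, so the RM sufficient condition is not met (inconclusive; an exact test such as response-time analysis is needed).

0.8043
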